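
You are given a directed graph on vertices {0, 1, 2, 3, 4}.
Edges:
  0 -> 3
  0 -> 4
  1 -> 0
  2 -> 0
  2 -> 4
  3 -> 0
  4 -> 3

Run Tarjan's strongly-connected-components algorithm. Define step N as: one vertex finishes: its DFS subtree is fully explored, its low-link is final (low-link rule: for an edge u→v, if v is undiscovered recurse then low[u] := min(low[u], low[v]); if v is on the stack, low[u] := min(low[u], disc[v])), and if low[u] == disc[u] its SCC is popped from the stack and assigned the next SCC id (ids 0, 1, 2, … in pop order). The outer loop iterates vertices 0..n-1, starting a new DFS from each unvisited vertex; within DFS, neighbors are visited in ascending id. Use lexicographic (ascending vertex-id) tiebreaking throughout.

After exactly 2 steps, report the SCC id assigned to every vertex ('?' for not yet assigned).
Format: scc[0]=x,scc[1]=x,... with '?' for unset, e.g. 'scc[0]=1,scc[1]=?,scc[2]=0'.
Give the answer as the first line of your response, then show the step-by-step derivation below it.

scc[0]=?,scc[1]=?,scc[2]=?,scc[3]=?,scc[4]=?

step 1: low=(low[0]=0,low[1]=?,low[2]=?,low[3]=0,low[4]=?); scc=(scc[0]=?,scc[1]=?,scc[2]=?,scc[3]=?,scc[4]=?)
step 2: low=(low[0]=0,low[1]=?,low[2]=?,low[3]=0,low[4]=1); scc=(scc[0]=?,scc[1]=?,scc[2]=?,scc[3]=?,scc[4]=?)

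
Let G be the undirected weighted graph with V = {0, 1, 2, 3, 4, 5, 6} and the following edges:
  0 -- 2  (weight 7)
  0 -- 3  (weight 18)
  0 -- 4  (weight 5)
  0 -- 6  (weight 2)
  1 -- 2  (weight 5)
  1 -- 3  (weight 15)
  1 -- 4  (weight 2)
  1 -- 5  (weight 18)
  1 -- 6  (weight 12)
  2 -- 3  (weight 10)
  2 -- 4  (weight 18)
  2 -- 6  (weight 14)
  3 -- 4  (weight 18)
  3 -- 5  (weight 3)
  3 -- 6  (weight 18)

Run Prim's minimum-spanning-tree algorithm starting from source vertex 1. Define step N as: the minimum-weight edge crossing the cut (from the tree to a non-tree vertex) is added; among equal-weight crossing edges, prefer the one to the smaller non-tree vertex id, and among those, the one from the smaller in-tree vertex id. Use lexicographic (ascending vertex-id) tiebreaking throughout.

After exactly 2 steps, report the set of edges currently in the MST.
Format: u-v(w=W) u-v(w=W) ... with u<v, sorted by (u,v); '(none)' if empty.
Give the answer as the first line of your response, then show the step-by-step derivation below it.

0-4(w=5) 1-4(w=2)

step 1: add edge 1-4 (w=2); MST = {1-4(w=2)}
step 2: add edge 0-4 (w=5); MST = {0-4(w=5) 1-4(w=2)}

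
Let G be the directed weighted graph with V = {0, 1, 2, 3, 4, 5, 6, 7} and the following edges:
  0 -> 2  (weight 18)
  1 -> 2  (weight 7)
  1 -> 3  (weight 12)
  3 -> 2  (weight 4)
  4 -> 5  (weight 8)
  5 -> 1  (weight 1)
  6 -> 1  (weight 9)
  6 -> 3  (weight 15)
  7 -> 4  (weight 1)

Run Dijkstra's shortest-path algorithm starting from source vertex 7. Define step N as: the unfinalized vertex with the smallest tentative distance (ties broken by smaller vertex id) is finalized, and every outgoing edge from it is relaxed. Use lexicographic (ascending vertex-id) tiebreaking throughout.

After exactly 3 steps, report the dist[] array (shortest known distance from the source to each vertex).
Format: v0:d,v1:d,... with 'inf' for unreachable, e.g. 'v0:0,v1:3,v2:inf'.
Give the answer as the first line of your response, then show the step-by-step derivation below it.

v0:inf,v1:10,v2:inf,v3:inf,v4:1,v5:9,v6:inf,v7:0

step 1: dist = v0:inf,v1:inf,v2:inf,v3:inf,v4:1,v5:inf,v6:inf,v7:0
step 2: dist = v0:inf,v1:inf,v2:inf,v3:inf,v4:1,v5:9,v6:inf,v7:0
step 3: dist = v0:inf,v1:10,v2:inf,v3:inf,v4:1,v5:9,v6:inf,v7:0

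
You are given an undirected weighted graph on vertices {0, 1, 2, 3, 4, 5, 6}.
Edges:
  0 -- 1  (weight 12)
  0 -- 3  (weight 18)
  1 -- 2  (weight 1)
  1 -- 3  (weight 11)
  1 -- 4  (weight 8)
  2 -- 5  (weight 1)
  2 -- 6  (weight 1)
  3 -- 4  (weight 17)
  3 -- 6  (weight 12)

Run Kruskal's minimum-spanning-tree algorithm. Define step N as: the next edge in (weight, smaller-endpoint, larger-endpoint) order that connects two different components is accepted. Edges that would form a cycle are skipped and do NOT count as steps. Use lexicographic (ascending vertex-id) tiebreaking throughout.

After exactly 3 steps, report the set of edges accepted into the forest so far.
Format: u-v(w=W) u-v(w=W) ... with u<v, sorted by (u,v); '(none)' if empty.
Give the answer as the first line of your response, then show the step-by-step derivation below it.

1-2(w=1) 2-5(w=1) 2-6(w=1)

step 1: add edge 1-2 (w=1); MST = {1-2(w=1)}
step 2: add edge 2-5 (w=1); MST = {1-2(w=1) 2-5(w=1)}
step 3: add edge 2-6 (w=1); MST = {1-2(w=1) 2-5(w=1) 2-6(w=1)}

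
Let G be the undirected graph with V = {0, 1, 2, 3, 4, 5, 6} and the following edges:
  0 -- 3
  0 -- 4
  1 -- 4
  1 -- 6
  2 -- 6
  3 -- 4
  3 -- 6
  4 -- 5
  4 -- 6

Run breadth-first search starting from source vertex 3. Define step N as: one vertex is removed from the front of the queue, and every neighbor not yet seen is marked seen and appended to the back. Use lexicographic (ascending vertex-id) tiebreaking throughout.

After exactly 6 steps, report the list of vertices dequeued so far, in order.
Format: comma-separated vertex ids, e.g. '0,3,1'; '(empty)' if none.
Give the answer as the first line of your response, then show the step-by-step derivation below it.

3,0,4,6,1,5

step 1: dequeue 3; queue=[0,4,6]; order=3
step 2: dequeue 0; queue=[4,6]; order=3,0
step 3: dequeue 4; queue=[6,1,5]; order=3,0,4
step 4: dequeue 6; queue=[1,5,2]; order=3,0,4,6
step 5: dequeue 1; queue=[5,2]; order=3,0,4,6,1
step 6: dequeue 5; queue=[2]; order=3,0,4,6,1,5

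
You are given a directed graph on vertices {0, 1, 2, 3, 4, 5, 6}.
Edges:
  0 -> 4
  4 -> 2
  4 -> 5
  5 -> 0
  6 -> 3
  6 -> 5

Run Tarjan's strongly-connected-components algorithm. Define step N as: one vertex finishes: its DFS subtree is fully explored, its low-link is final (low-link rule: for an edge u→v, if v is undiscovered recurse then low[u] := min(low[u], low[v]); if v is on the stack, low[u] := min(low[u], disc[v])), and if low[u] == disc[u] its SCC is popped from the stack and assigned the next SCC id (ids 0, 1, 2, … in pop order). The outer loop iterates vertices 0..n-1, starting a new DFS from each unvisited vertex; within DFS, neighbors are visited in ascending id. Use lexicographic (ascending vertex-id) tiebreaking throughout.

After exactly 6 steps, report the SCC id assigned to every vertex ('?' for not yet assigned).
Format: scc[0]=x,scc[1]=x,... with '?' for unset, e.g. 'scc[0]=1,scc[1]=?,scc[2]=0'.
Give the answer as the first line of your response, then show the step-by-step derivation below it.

scc[0]=1,scc[1]=2,scc[2]=0,scc[3]=3,scc[4]=1,scc[5]=1,scc[6]=?

step 1: low=(low[0]=0,low[1]=?,low[2]=2,low[3]=?,low[4]=1,low[5]=?,low[6]=?); scc=(scc[0]=?,scc[1]=?,scc[2]=0,scc[3]=?,scc[4]=?,scc[5]=?,scc[6]=?)
step 2: low=(low[0]=0,low[1]=?,low[2]=2,low[3]=?,low[4]=1,low[5]=0,low[6]=?); scc=(scc[0]=?,scc[1]=?,scc[2]=0,scc[3]=?,scc[4]=?,scc[5]=?,scc[6]=?)
step 3: low=(low[0]=0,low[1]=?,low[2]=2,low[3]=?,low[4]=0,low[5]=0,low[6]=?); scc=(scc[0]=?,scc[1]=?,scc[2]=0,scc[3]=?,scc[4]=?,scc[5]=?,scc[6]=?)
step 4: low=(low[0]=0,low[1]=?,low[2]=2,low[3]=?,low[4]=0,low[5]=0,low[6]=?); scc=(scc[0]=1,scc[1]=?,scc[2]=0,scc[3]=?,scc[4]=1,scc[5]=1,scc[6]=?)
step 5: low=(low[0]=0,low[1]=4,low[2]=2,low[3]=?,low[4]=0,low[5]=0,low[6]=?); scc=(scc[0]=1,scc[1]=2,scc[2]=0,scc[3]=?,scc[4]=1,scc[5]=1,scc[6]=?)
step 6: low=(low[0]=0,low[1]=4,low[2]=2,low[3]=5,low[4]=0,low[5]=0,low[6]=?); scc=(scc[0]=1,scc[1]=2,scc[2]=0,scc[3]=3,scc[4]=1,scc[5]=1,scc[6]=?)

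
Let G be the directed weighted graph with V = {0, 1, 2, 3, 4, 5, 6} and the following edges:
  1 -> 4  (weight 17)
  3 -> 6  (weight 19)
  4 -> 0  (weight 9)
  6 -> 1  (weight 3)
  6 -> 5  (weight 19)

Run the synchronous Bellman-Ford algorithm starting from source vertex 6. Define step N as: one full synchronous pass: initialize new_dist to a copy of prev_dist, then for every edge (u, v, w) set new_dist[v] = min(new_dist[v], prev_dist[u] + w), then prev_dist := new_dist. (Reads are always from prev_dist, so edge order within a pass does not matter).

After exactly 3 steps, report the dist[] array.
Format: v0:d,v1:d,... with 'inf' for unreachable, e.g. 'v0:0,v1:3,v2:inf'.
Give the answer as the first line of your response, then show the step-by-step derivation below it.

v0:29,v1:3,v2:inf,v3:inf,v4:20,v5:19,v6:0

step 1: dist = v0:inf,v1:3,v2:inf,v3:inf,v4:inf,v5:19,v6:0
step 2: dist = v0:inf,v1:3,v2:inf,v3:inf,v4:20,v5:19,v6:0
step 3: dist = v0:29,v1:3,v2:inf,v3:inf,v4:20,v5:19,v6:0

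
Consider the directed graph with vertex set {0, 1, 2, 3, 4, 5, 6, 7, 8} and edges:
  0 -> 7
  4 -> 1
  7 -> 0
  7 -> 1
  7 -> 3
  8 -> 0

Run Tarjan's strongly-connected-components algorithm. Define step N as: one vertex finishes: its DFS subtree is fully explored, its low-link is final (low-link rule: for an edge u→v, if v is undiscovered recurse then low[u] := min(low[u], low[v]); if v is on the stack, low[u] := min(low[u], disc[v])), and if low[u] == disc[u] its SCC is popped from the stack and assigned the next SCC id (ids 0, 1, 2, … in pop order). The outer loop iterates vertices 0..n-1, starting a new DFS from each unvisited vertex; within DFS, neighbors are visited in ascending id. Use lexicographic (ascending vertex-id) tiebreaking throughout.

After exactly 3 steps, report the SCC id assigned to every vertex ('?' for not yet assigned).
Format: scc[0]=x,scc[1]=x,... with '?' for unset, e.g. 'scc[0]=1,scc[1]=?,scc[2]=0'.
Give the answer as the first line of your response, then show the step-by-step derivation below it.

scc[0]=?,scc[1]=0,scc[2]=?,scc[3]=1,scc[4]=?,scc[5]=?,scc[6]=?,scc[7]=?,scc[8]=?

step 1: low=(low[0]=0,low[1]=2,low[2]=?,low[3]=?,low[4]=?,low[5]=?,low[6]=?,low[7]=0,low[8]=?); scc=(scc[0]=?,scc[1]=0,scc[2]=?,scc[3]=?,scc[4]=?,scc[5]=?,scc[6]=?,scc[7]=?,scc[8]=?)
step 2: low=(low[0]=0,low[1]=2,low[2]=?,low[3]=3,low[4]=?,low[5]=?,low[6]=?,low[7]=0,low[8]=?); scc=(scc[0]=?,scc[1]=0,scc[2]=?,scc[3]=1,scc[4]=?,scc[5]=?,scc[6]=?,scc[7]=?,scc[8]=?)
step 3: low=(low[0]=0,low[1]=2,low[2]=?,low[3]=3,low[4]=?,low[5]=?,low[6]=?,low[7]=0,low[8]=?); scc=(scc[0]=?,scc[1]=0,scc[2]=?,scc[3]=1,scc[4]=?,scc[5]=?,scc[6]=?,scc[7]=?,scc[8]=?)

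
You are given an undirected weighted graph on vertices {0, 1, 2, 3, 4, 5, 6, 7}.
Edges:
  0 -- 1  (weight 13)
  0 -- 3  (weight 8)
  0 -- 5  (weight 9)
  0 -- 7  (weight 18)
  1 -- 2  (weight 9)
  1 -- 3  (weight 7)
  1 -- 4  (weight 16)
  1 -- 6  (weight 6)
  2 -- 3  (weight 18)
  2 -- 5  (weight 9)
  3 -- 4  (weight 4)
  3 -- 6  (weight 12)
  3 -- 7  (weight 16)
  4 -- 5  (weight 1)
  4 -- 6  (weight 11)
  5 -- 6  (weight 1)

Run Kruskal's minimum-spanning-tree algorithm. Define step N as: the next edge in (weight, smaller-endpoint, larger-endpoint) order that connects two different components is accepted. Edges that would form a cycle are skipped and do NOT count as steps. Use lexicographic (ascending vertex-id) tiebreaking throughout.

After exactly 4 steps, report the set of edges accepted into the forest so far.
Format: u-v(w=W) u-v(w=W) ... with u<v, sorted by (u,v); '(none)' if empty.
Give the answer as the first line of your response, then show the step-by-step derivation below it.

1-6(w=6) 3-4(w=4) 4-5(w=1) 5-6(w=1)

step 1: add edge 4-5 (w=1); MST = {4-5(w=1)}
step 2: add edge 5-6 (w=1); MST = {4-5(w=1) 5-6(w=1)}
step 3: add edge 3-4 (w=4); MST = {3-4(w=4) 4-5(w=1) 5-6(w=1)}
step 4: add edge 1-6 (w=6); MST = {1-6(w=6) 3-4(w=4) 4-5(w=1) 5-6(w=1)}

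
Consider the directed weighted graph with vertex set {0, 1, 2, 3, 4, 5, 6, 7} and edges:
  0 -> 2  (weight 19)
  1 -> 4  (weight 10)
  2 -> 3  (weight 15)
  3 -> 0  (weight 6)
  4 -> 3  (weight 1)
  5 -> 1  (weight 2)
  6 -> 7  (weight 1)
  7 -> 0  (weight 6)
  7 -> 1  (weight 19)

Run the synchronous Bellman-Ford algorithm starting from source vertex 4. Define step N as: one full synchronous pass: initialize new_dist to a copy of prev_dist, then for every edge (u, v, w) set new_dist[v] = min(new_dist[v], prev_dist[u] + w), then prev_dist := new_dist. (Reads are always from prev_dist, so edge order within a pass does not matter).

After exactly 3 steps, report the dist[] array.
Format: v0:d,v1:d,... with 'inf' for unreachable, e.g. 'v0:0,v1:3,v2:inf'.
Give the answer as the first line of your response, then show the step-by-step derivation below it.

v0:7,v1:inf,v2:26,v3:1,v4:0,v5:inf,v6:inf,v7:inf

step 1: dist = v0:inf,v1:inf,v2:inf,v3:1,v4:0,v5:inf,v6:inf,v7:inf
step 2: dist = v0:7,v1:inf,v2:inf,v3:1,v4:0,v5:inf,v6:inf,v7:inf
step 3: dist = v0:7,v1:inf,v2:26,v3:1,v4:0,v5:inf,v6:inf,v7:inf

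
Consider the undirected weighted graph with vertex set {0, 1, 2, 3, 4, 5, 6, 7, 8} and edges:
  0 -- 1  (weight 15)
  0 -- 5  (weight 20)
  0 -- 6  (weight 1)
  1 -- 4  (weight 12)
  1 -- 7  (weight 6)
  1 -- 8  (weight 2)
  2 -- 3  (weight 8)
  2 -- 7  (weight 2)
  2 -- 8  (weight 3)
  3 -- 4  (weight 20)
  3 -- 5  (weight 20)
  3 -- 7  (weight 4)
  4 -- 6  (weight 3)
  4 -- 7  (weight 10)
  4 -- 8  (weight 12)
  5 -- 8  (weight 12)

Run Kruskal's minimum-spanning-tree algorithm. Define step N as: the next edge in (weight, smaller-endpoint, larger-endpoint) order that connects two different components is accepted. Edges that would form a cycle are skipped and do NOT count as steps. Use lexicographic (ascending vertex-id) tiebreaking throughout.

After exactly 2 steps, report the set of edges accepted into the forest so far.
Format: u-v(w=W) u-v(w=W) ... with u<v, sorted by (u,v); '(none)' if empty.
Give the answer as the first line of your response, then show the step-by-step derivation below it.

0-6(w=1) 1-8(w=2)

step 1: add edge 0-6 (w=1); MST = {0-6(w=1)}
step 2: add edge 1-8 (w=2); MST = {0-6(w=1) 1-8(w=2)}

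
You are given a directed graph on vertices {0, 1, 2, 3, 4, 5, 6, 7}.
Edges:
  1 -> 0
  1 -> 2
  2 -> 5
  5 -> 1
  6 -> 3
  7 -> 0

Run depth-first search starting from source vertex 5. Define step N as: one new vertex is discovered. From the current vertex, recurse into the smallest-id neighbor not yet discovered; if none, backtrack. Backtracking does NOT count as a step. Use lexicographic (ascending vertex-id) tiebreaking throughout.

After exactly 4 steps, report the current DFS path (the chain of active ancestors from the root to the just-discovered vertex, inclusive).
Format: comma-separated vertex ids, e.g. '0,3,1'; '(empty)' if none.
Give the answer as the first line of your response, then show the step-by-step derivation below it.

5,1,2

step 1: discover 5; path=5; order=5
step 2: discover 1; path=5>1; order=5,1
step 3: discover 0; path=5>1>0; order=5,1,0
step 4: discover 2; path=5>1>2; order=5,1,0,2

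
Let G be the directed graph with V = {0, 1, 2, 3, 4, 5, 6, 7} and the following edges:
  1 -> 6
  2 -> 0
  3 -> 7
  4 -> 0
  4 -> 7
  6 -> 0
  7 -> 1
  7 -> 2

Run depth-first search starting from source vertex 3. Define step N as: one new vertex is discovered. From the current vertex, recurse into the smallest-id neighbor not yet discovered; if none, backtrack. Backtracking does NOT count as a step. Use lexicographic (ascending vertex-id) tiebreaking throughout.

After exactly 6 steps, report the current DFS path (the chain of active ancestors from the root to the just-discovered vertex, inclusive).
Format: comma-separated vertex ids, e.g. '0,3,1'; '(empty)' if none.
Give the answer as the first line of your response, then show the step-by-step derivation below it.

3,7,2

step 1: discover 3; path=3; order=3
step 2: discover 7; path=3>7; order=3,7
step 3: discover 1; path=3>7>1; order=3,7,1
step 4: discover 6; path=3>7>1>6; order=3,7,1,6
step 5: discover 0; path=3>7>1>6>0; order=3,7,1,6,0
step 6: discover 2; path=3>7>2; order=3,7,1,6,0,2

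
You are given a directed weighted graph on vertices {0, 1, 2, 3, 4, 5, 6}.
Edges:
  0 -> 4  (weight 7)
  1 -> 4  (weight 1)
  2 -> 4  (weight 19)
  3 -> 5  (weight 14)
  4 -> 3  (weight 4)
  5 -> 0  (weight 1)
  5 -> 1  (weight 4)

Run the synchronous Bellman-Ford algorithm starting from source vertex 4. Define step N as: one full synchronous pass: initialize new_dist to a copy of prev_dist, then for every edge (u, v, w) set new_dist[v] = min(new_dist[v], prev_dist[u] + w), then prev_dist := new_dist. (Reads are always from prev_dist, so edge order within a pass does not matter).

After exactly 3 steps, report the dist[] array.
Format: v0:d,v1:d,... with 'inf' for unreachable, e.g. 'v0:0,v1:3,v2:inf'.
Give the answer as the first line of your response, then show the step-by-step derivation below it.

v0:19,v1:22,v2:inf,v3:4,v4:0,v5:18,v6:inf

step 1: dist = v0:inf,v1:inf,v2:inf,v3:4,v4:0,v5:inf,v6:inf
step 2: dist = v0:inf,v1:inf,v2:inf,v3:4,v4:0,v5:18,v6:inf
step 3: dist = v0:19,v1:22,v2:inf,v3:4,v4:0,v5:18,v6:inf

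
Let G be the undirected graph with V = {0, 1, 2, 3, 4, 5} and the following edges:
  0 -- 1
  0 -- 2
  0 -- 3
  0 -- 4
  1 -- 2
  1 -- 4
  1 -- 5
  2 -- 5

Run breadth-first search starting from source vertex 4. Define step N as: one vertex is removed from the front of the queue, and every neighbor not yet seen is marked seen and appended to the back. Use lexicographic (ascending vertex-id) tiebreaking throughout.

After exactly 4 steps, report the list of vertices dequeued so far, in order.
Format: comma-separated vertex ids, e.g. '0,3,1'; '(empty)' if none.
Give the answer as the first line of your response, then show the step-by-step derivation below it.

4,0,1,2

step 1: dequeue 4; queue=[0,1]; order=4
step 2: dequeue 0; queue=[1,2,3]; order=4,0
step 3: dequeue 1; queue=[2,3,5]; order=4,0,1
step 4: dequeue 2; queue=[3,5]; order=4,0,1,2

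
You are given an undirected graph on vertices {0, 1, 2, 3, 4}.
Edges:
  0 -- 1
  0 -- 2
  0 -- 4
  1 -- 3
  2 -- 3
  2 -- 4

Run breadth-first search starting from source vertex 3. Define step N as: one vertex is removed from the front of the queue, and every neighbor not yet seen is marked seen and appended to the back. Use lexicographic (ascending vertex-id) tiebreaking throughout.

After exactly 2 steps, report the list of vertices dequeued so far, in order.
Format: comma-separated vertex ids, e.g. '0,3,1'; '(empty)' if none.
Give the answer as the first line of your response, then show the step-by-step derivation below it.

3,1

step 1: dequeue 3; queue=[1,2]; order=3
step 2: dequeue 1; queue=[2,0]; order=3,1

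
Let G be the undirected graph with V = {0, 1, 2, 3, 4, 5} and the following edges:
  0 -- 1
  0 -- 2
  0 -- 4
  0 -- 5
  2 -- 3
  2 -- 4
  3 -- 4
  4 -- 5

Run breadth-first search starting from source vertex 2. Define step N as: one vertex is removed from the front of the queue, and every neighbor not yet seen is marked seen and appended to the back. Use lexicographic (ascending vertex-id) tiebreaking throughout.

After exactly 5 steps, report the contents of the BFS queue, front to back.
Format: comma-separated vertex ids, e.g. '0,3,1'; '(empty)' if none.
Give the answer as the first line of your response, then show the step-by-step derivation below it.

5

step 1: dequeue 2; queue=[0,3,4]; order=2
step 2: dequeue 0; queue=[3,4,1,5]; order=2,0
step 3: dequeue 3; queue=[4,1,5]; order=2,0,3
step 4: dequeue 4; queue=[1,5]; order=2,0,3,4
step 5: dequeue 1; queue=[5]; order=2,0,3,4,1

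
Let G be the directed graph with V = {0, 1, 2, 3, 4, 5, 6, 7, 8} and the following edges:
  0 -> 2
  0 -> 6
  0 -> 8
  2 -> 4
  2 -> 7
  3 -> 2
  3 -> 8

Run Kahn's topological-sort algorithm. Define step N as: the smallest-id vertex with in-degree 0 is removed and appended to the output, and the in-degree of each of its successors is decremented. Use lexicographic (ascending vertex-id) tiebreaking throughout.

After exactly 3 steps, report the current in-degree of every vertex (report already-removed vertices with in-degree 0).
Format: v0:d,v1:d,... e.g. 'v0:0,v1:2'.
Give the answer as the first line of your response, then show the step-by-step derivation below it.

v0:0,v1:0,v2:0,v3:0,v4:1,v5:0,v6:0,v7:1,v8:0

step 1: output 0; order=[0]; indeg=(0,0,1,0,1,0,0,1,1)
step 2: output 1; order=[0,1]; indeg=(0,0,1,0,1,0,0,1,1)
step 3: output 3; order=[0,1,3]; indeg=(0,0,0,0,1,0,0,1,0)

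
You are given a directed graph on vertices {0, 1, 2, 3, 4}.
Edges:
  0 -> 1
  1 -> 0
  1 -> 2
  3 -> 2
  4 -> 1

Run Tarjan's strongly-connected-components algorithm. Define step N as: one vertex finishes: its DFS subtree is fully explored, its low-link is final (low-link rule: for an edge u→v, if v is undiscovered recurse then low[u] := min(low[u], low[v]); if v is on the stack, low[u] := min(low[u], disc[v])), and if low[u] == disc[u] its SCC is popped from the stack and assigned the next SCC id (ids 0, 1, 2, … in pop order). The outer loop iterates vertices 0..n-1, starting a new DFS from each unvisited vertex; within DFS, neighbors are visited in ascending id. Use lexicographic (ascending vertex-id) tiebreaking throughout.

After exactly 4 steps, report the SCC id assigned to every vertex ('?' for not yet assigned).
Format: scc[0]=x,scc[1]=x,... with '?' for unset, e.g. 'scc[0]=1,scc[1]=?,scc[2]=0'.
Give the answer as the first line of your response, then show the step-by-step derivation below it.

scc[0]=1,scc[1]=1,scc[2]=0,scc[3]=2,scc[4]=?

step 1: low=(low[0]=0,low[1]=0,low[2]=2,low[3]=?,low[4]=?); scc=(scc[0]=?,scc[1]=?,scc[2]=0,scc[3]=?,scc[4]=?)
step 2: low=(low[0]=0,low[1]=0,low[2]=2,low[3]=?,low[4]=?); scc=(scc[0]=?,scc[1]=?,scc[2]=0,scc[3]=?,scc[4]=?)
step 3: low=(low[0]=0,low[1]=0,low[2]=2,low[3]=?,low[4]=?); scc=(scc[0]=1,scc[1]=1,scc[2]=0,scc[3]=?,scc[4]=?)
step 4: low=(low[0]=0,low[1]=0,low[2]=2,low[3]=3,low[4]=?); scc=(scc[0]=1,scc[1]=1,scc[2]=0,scc[3]=2,scc[4]=?)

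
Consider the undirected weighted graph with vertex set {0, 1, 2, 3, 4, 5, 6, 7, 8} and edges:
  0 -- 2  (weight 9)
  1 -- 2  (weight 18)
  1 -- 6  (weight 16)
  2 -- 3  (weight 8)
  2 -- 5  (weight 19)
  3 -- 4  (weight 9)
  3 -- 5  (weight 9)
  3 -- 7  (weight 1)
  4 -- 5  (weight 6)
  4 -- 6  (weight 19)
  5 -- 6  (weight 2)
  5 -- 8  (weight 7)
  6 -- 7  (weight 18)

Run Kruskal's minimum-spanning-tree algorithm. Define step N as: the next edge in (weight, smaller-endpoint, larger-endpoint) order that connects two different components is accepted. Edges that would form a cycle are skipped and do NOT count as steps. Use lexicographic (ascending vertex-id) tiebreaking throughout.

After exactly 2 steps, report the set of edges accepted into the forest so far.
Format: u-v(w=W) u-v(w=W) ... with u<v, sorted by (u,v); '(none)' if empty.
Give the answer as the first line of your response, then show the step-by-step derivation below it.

3-7(w=1) 5-6(w=2)

step 1: add edge 3-7 (w=1); MST = {3-7(w=1)}
step 2: add edge 5-6 (w=2); MST = {3-7(w=1) 5-6(w=2)}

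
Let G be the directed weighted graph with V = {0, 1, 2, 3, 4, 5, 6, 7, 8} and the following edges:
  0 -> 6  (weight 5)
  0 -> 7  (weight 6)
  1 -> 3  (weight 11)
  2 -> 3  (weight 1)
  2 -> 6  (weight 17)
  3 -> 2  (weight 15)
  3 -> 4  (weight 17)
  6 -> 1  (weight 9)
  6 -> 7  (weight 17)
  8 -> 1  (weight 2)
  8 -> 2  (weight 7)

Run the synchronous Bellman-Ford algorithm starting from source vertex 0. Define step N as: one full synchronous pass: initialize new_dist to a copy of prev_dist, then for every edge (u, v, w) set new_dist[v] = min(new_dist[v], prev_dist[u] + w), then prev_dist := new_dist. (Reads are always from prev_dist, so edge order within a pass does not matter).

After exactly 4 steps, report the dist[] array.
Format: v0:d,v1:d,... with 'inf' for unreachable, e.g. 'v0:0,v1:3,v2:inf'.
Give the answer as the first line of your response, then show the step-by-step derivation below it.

v0:0,v1:14,v2:40,v3:25,v4:42,v5:inf,v6:5,v7:6,v8:inf

step 1: dist = v0:0,v1:inf,v2:inf,v3:inf,v4:inf,v5:inf,v6:5,v7:6,v8:inf
step 2: dist = v0:0,v1:14,v2:inf,v3:inf,v4:inf,v5:inf,v6:5,v7:6,v8:inf
step 3: dist = v0:0,v1:14,v2:inf,v3:25,v4:inf,v5:inf,v6:5,v7:6,v8:inf
step 4: dist = v0:0,v1:14,v2:40,v3:25,v4:42,v5:inf,v6:5,v7:6,v8:inf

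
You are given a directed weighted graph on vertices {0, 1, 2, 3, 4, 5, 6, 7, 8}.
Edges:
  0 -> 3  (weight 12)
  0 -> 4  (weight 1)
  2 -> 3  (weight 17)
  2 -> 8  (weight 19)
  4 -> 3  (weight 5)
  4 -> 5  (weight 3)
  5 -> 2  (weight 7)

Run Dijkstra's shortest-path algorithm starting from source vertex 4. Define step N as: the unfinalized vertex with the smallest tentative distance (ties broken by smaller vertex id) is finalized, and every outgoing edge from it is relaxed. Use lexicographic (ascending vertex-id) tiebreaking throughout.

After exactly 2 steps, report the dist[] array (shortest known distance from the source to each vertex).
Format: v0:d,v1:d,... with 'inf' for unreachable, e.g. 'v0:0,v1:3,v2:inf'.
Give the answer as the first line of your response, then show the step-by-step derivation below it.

v0:inf,v1:inf,v2:10,v3:5,v4:0,v5:3,v6:inf,v7:inf,v8:inf

step 1: dist = v0:inf,v1:inf,v2:inf,v3:5,v4:0,v5:3,v6:inf,v7:inf,v8:inf
step 2: dist = v0:inf,v1:inf,v2:10,v3:5,v4:0,v5:3,v6:inf,v7:inf,v8:inf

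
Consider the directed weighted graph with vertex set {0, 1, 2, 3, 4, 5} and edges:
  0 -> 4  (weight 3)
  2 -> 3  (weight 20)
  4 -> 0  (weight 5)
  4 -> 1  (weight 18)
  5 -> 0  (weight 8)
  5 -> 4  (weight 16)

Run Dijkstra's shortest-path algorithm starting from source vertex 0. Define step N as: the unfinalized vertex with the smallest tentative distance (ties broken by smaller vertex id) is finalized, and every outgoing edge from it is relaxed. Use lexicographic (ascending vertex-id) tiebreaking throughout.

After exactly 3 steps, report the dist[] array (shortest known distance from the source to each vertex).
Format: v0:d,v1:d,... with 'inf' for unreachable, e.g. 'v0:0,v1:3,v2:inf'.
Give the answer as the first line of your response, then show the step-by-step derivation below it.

v0:0,v1:21,v2:inf,v3:inf,v4:3,v5:inf

step 1: dist = v0:0,v1:inf,v2:inf,v3:inf,v4:3,v5:inf
step 2: dist = v0:0,v1:21,v2:inf,v3:inf,v4:3,v5:inf
step 3: dist = v0:0,v1:21,v2:inf,v3:inf,v4:3,v5:inf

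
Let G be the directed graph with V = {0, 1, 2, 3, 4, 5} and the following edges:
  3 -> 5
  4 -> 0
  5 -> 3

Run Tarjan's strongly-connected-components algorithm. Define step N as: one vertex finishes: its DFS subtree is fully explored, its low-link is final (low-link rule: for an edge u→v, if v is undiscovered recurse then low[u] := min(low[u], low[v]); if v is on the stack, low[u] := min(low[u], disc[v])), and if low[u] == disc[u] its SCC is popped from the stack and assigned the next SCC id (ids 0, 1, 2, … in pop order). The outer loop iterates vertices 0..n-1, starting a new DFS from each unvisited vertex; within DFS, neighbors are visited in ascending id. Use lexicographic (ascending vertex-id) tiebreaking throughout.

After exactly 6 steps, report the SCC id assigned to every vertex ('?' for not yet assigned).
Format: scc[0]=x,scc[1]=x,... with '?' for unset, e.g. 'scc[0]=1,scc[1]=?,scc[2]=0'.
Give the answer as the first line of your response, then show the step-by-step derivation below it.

scc[0]=0,scc[1]=1,scc[2]=2,scc[3]=3,scc[4]=4,scc[5]=3

step 1: low=(low[0]=0,low[1]=?,low[2]=?,low[3]=?,low[4]=?,low[5]=?); scc=(scc[0]=0,scc[1]=?,scc[2]=?,scc[3]=?,scc[4]=?,scc[5]=?)
step 2: low=(low[0]=0,low[1]=1,low[2]=?,low[3]=?,low[4]=?,low[5]=?); scc=(scc[0]=0,scc[1]=1,scc[2]=?,scc[3]=?,scc[4]=?,scc[5]=?)
step 3: low=(low[0]=0,low[1]=1,low[2]=2,low[3]=?,low[4]=?,low[5]=?); scc=(scc[0]=0,scc[1]=1,scc[2]=2,scc[3]=?,scc[4]=?,scc[5]=?)
step 4: low=(low[0]=0,low[1]=1,low[2]=2,low[3]=3,low[4]=?,low[5]=3); scc=(scc[0]=0,scc[1]=1,scc[2]=2,scc[3]=?,scc[4]=?,scc[5]=?)
step 5: low=(low[0]=0,low[1]=1,low[2]=2,low[3]=3,low[4]=?,low[5]=3); scc=(scc[0]=0,scc[1]=1,scc[2]=2,scc[3]=3,scc[4]=?,scc[5]=3)
step 6: low=(low[0]=0,low[1]=1,low[2]=2,low[3]=3,low[4]=5,low[5]=3); scc=(scc[0]=0,scc[1]=1,scc[2]=2,scc[3]=3,scc[4]=4,scc[5]=3)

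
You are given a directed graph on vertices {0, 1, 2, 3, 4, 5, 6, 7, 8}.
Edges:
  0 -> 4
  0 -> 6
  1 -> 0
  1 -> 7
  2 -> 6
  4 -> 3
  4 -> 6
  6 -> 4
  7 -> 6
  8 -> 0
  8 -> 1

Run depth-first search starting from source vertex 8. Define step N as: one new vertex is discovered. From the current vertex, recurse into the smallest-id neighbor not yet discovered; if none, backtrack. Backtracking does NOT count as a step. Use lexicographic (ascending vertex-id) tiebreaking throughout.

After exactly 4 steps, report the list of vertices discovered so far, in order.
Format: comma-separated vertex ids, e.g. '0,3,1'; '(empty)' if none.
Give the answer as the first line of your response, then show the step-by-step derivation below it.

8,0,4,3

step 1: discover 8; path=8; order=8
step 2: discover 0; path=8>0; order=8,0
step 3: discover 4; path=8>0>4; order=8,0,4
step 4: discover 3; path=8>0>4>3; order=8,0,4,3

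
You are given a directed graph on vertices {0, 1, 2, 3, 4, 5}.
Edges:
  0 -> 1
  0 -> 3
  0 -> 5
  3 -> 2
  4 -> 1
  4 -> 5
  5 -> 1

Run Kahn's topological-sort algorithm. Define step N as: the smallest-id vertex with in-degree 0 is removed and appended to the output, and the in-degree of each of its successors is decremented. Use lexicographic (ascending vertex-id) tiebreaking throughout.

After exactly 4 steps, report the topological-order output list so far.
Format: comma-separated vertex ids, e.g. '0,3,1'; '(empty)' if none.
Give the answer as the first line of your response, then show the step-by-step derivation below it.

0,3,2,4

step 1: output 0; order=[0]; indeg=(0,2,1,0,0,1)
step 2: output 3; order=[0,3]; indeg=(0,2,0,0,0,1)
step 3: output 2; order=[0,3,2]; indeg=(0,2,0,0,0,1)
step 4: output 4; order=[0,3,2,4]; indeg=(0,1,0,0,0,0)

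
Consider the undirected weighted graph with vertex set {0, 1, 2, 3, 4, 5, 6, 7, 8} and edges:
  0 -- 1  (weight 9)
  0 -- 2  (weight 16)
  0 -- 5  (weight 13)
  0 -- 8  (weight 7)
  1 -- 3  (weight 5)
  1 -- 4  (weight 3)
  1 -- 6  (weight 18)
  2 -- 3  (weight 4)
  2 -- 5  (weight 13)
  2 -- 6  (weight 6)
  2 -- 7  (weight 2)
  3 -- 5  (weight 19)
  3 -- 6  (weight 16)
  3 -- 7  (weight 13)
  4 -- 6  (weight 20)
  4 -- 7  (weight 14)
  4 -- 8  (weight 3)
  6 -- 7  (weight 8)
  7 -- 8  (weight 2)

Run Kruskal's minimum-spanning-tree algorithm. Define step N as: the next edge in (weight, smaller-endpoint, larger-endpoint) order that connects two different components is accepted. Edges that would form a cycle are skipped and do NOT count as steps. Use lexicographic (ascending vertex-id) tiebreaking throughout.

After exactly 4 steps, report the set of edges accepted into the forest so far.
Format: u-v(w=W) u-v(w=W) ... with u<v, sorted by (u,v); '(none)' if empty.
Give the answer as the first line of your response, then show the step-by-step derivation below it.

1-4(w=3) 2-7(w=2) 4-8(w=3) 7-8(w=2)

step 1: add edge 2-7 (w=2); MST = {2-7(w=2)}
step 2: add edge 7-8 (w=2); MST = {2-7(w=2) 7-8(w=2)}
step 3: add edge 1-4 (w=3); MST = {1-4(w=3) 2-7(w=2) 7-8(w=2)}
step 4: add edge 4-8 (w=3); MST = {1-4(w=3) 2-7(w=2) 4-8(w=3) 7-8(w=2)}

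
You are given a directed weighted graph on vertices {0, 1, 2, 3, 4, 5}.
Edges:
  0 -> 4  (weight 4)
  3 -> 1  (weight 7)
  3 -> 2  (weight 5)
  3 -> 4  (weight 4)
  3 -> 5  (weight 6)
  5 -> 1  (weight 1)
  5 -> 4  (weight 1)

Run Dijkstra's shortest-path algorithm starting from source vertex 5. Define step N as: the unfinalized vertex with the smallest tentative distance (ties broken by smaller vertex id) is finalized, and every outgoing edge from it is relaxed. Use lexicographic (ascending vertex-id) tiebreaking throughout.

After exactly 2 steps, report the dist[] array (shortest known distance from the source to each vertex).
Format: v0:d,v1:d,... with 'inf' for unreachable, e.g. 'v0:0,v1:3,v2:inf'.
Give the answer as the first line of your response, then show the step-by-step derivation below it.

v0:inf,v1:1,v2:inf,v3:inf,v4:1,v5:0

step 1: dist = v0:inf,v1:1,v2:inf,v3:inf,v4:1,v5:0
step 2: dist = v0:inf,v1:1,v2:inf,v3:inf,v4:1,v5:0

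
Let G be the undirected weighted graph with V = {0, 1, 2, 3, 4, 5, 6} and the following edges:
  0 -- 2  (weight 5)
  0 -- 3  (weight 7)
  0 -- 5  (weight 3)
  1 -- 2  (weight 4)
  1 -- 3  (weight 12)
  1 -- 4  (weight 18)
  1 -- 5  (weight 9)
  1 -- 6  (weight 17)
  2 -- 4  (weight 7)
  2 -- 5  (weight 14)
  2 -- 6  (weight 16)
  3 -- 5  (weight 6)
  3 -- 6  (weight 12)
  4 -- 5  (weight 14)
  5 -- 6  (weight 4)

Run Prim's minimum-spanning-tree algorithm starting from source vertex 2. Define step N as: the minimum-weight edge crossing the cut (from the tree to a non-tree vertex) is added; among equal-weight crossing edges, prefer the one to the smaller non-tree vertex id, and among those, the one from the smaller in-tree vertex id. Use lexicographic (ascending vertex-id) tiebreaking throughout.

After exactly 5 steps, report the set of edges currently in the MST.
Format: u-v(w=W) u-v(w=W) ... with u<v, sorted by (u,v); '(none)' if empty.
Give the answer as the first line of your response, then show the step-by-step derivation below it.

0-2(w=5) 0-5(w=3) 1-2(w=4) 3-5(w=6) 5-6(w=4)

step 1: add edge 1-2 (w=4); MST = {1-2(w=4)}
step 2: add edge 0-2 (w=5); MST = {0-2(w=5) 1-2(w=4)}
step 3: add edge 0-5 (w=3); MST = {0-2(w=5) 0-5(w=3) 1-2(w=4)}
step 4: add edge 5-6 (w=4); MST = {0-2(w=5) 0-5(w=3) 1-2(w=4) 5-6(w=4)}
step 5: add edge 3-5 (w=6); MST = {0-2(w=5) 0-5(w=3) 1-2(w=4) 3-5(w=6) 5-6(w=4)}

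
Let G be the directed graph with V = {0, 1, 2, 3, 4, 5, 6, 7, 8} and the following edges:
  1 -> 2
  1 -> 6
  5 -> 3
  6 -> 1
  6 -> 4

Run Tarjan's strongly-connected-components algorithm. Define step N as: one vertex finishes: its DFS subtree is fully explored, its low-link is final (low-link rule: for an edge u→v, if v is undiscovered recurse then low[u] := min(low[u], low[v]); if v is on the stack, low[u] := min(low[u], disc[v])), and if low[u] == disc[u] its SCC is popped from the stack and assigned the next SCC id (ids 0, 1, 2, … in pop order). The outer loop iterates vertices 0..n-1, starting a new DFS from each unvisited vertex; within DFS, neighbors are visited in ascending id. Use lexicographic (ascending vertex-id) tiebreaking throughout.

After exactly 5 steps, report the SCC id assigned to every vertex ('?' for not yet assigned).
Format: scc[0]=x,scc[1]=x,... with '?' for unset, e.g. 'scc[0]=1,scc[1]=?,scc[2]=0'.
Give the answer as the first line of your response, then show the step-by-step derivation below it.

scc[0]=0,scc[1]=3,scc[2]=1,scc[3]=?,scc[4]=2,scc[5]=?,scc[6]=3,scc[7]=?,scc[8]=?

step 1: low=(low[0]=0,low[1]=?,low[2]=?,low[3]=?,low[4]=?,low[5]=?,low[6]=?,low[7]=?,low[8]=?); scc=(scc[0]=0,scc[1]=?,scc[2]=?,scc[3]=?,scc[4]=?,scc[5]=?,scc[6]=?,scc[7]=?,scc[8]=?)
step 2: low=(low[0]=0,low[1]=1,low[2]=2,low[3]=?,low[4]=?,low[5]=?,low[6]=?,low[7]=?,low[8]=?); scc=(scc[0]=0,scc[1]=?,scc[2]=1,scc[3]=?,scc[4]=?,scc[5]=?,scc[6]=?,scc[7]=?,scc[8]=?)
step 3: low=(low[0]=0,low[1]=1,low[2]=2,low[3]=?,low[4]=4,low[5]=?,low[6]=1,low[7]=?,low[8]=?); scc=(scc[0]=0,scc[1]=?,scc[2]=1,scc[3]=?,scc[4]=2,scc[5]=?,scc[6]=?,scc[7]=?,scc[8]=?)
step 4: low=(low[0]=0,low[1]=1,low[2]=2,low[3]=?,low[4]=4,low[5]=?,low[6]=1,low[7]=?,low[8]=?); scc=(scc[0]=0,scc[1]=?,scc[2]=1,scc[3]=?,scc[4]=2,scc[5]=?,scc[6]=?,scc[7]=?,scc[8]=?)
step 5: low=(low[0]=0,low[1]=1,low[2]=2,low[3]=?,low[4]=4,low[5]=?,low[6]=1,low[7]=?,low[8]=?); scc=(scc[0]=0,scc[1]=3,scc[2]=1,scc[3]=?,scc[4]=2,scc[5]=?,scc[6]=3,scc[7]=?,scc[8]=?)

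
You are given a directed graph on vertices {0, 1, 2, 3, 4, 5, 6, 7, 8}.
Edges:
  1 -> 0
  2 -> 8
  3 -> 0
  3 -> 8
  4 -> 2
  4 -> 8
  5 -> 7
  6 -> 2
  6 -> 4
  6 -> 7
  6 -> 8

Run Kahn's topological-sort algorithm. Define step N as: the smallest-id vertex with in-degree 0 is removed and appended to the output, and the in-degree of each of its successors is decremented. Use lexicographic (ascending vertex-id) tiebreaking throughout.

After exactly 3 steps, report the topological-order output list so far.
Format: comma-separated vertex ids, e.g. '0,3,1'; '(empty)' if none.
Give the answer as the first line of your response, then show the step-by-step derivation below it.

1,3,0

step 1: output 1; order=[1]; indeg=(1,0,2,0,1,0,0,2,4)
step 2: output 3; order=[1,3]; indeg=(0,0,2,0,1,0,0,2,3)
step 3: output 0; order=[1,3,0]; indeg=(0,0,2,0,1,0,0,2,3)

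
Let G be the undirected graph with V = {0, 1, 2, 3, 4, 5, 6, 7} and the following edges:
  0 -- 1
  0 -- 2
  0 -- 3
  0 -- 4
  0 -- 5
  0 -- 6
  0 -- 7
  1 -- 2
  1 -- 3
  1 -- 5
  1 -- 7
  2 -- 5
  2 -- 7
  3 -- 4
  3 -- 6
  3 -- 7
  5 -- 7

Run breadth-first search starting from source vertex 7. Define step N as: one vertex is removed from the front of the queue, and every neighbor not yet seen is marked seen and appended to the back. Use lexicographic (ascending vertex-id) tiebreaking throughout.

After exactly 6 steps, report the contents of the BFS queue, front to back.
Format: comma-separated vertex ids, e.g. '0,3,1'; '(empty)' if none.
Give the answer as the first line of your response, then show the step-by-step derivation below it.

4,6

step 1: dequeue 7; queue=[0,1,2,3,5]; order=7
step 2: dequeue 0; queue=[1,2,3,5,4,6]; order=7,0
step 3: dequeue 1; queue=[2,3,5,4,6]; order=7,0,1
step 4: dequeue 2; queue=[3,5,4,6]; order=7,0,1,2
step 5: dequeue 3; queue=[5,4,6]; order=7,0,1,2,3
step 6: dequeue 5; queue=[4,6]; order=7,0,1,2,3,5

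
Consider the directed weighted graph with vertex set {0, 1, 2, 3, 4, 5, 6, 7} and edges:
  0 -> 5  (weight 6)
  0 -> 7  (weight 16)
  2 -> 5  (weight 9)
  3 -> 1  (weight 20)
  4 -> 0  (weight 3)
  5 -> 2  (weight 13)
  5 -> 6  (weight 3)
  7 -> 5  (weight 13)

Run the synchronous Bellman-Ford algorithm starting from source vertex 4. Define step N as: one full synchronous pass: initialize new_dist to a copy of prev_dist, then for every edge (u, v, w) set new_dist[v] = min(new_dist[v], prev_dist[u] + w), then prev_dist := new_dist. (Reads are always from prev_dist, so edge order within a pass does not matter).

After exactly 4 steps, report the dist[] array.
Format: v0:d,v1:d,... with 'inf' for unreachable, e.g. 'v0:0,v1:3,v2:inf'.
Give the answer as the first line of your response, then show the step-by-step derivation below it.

v0:3,v1:inf,v2:22,v3:inf,v4:0,v5:9,v6:12,v7:19

step 1: dist = v0:3,v1:inf,v2:inf,v3:inf,v4:0,v5:inf,v6:inf,v7:inf
step 2: dist = v0:3,v1:inf,v2:inf,v3:inf,v4:0,v5:9,v6:inf,v7:19
step 3: dist = v0:3,v1:inf,v2:22,v3:inf,v4:0,v5:9,v6:12,v7:19
step 4: dist = v0:3,v1:inf,v2:22,v3:inf,v4:0,v5:9,v6:12,v7:19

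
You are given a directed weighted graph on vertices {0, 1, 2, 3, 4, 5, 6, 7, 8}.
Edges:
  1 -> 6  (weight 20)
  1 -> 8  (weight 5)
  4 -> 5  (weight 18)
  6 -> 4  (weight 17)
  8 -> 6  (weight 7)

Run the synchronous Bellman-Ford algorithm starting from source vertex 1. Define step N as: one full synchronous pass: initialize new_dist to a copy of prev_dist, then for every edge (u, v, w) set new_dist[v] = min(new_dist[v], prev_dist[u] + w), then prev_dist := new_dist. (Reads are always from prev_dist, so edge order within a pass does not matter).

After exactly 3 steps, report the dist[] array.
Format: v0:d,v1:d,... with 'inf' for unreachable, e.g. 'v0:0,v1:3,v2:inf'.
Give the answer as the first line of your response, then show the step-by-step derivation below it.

v0:inf,v1:0,v2:inf,v3:inf,v4:29,v5:55,v6:12,v7:inf,v8:5

step 1: dist = v0:inf,v1:0,v2:inf,v3:inf,v4:inf,v5:inf,v6:20,v7:inf,v8:5
step 2: dist = v0:inf,v1:0,v2:inf,v3:inf,v4:37,v5:inf,v6:12,v7:inf,v8:5
step 3: dist = v0:inf,v1:0,v2:inf,v3:inf,v4:29,v5:55,v6:12,v7:inf,v8:5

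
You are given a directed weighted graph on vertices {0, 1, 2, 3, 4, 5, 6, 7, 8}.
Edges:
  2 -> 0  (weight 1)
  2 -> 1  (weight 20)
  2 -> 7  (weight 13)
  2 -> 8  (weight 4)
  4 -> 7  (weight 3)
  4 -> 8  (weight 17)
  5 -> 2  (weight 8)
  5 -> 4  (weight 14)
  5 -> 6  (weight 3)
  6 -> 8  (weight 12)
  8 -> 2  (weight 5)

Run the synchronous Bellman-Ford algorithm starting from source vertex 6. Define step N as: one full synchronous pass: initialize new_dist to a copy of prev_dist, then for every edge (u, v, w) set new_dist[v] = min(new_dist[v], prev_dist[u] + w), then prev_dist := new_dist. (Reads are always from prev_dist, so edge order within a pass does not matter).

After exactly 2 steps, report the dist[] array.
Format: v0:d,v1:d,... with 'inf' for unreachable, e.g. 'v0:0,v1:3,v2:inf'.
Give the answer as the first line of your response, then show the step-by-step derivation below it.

v0:inf,v1:inf,v2:17,v3:inf,v4:inf,v5:inf,v6:0,v7:inf,v8:12

step 1: dist = v0:inf,v1:inf,v2:inf,v3:inf,v4:inf,v5:inf,v6:0,v7:inf,v8:12
step 2: dist = v0:inf,v1:inf,v2:17,v3:inf,v4:inf,v5:inf,v6:0,v7:inf,v8:12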